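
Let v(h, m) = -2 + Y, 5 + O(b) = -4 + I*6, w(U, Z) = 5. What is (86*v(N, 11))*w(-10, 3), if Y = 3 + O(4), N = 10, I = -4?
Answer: -13760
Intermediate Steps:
O(b) = -33 (O(b) = -5 + (-4 - 4*6) = -5 + (-4 - 24) = -5 - 28 = -33)
Y = -30 (Y = 3 - 33 = -30)
v(h, m) = -32 (v(h, m) = -2 - 30 = -32)
(86*v(N, 11))*w(-10, 3) = (86*(-32))*5 = -2752*5 = -13760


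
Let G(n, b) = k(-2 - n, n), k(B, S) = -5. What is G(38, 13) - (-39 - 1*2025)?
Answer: 2059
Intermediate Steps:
G(n, b) = -5
G(38, 13) - (-39 - 1*2025) = -5 - (-39 - 1*2025) = -5 - (-39 - 2025) = -5 - 1*(-2064) = -5 + 2064 = 2059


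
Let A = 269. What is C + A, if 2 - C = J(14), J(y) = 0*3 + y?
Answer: 257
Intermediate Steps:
J(y) = y (J(y) = 0 + y = y)
C = -12 (C = 2 - 1*14 = 2 - 14 = -12)
C + A = -12 + 269 = 257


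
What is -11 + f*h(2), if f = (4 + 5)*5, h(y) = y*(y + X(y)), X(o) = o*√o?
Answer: 169 + 180*√2 ≈ 423.56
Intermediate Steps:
X(o) = o^(3/2)
h(y) = y*(y + y^(3/2))
f = 45 (f = 9*5 = 45)
-11 + f*h(2) = -11 + 45*(2*(2 + 2^(3/2))) = -11 + 45*(2*(2 + 2*√2)) = -11 + 45*(4 + 4*√2) = -11 + (180 + 180*√2) = 169 + 180*√2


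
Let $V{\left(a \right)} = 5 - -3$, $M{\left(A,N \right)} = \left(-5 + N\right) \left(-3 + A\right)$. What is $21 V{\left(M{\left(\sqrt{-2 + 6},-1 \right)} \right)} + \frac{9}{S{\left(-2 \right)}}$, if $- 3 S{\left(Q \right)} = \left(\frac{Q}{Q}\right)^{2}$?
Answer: $141$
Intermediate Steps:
$S{\left(Q \right)} = - \frac{1}{3}$ ($S{\left(Q \right)} = - \frac{\left(\frac{Q}{Q}\right)^{2}}{3} = - \frac{1^{2}}{3} = \left(- \frac{1}{3}\right) 1 = - \frac{1}{3}$)
$V{\left(a \right)} = 8$ ($V{\left(a \right)} = 5 + 3 = 8$)
$21 V{\left(M{\left(\sqrt{-2 + 6},-1 \right)} \right)} + \frac{9}{S{\left(-2 \right)}} = 21 \cdot 8 + \frac{9}{- \frac{1}{3}} = 168 + 9 \left(-3\right) = 168 - 27 = 141$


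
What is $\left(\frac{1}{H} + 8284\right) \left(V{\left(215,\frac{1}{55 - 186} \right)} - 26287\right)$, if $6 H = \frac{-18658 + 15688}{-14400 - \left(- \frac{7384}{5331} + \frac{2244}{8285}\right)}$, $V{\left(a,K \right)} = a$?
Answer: $- \frac{4738524755949676928}{21862830825} \approx -2.1674 \cdot 10^{8}$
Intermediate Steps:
$H = \frac{21862830825}{635960410324}$ ($H = \frac{\left(-18658 + 15688\right) \frac{1}{-14400 - \left(- \frac{7384}{5331} + \frac{2244}{8285}\right)}}{6} = \frac{\left(-2970\right) \frac{1}{-14400 - - \frac{49213676}{44167335}}}{6} = \frac{\left(-2970\right) \frac{1}{-14400 + \left(\frac{7384}{5331} - \frac{2244}{8285}\right)}}{6} = \frac{\left(-2970\right) \frac{1}{-14400 + \frac{49213676}{44167335}}}{6} = \frac{\left(-2970\right) \frac{1}{- \frac{635960410324}{44167335}}}{6} = \frac{\left(-2970\right) \left(- \frac{44167335}{635960410324}\right)}{6} = \frac{1}{6} \cdot \frac{65588492475}{317980205162} = \frac{21862830825}{635960410324} \approx 0.034378$)
$\left(\frac{1}{H} + 8284\right) \left(V{\left(215,\frac{1}{55 - 186} \right)} - 26287\right) = \left(\frac{1}{\frac{21862830825}{635960410324}} + 8284\right) \left(215 - 26287\right) = \left(\frac{635960410324}{21862830825} + 8284\right) \left(-26072\right) = \frac{181747650964624}{21862830825} \left(-26072\right) = - \frac{4738524755949676928}{21862830825}$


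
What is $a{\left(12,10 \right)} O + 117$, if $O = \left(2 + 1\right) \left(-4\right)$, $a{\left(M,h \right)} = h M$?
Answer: $-1323$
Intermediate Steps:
$a{\left(M,h \right)} = M h$
$O = -12$ ($O = 3 \left(-4\right) = -12$)
$a{\left(12,10 \right)} O + 117 = 12 \cdot 10 \left(-12\right) + 117 = 120 \left(-12\right) + 117 = -1440 + 117 = -1323$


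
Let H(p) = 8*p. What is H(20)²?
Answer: 25600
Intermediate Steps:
H(20)² = (8*20)² = 160² = 25600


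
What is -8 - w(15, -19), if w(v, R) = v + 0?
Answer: -23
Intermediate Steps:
w(v, R) = v
-8 - w(15, -19) = -8 - 1*15 = -8 - 15 = -23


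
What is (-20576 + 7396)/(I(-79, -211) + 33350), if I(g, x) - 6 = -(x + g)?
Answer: -6590/16823 ≈ -0.39173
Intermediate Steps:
I(g, x) = 6 - g - x (I(g, x) = 6 - (x + g) = 6 - (g + x) = 6 + (-g - x) = 6 - g - x)
(-20576 + 7396)/(I(-79, -211) + 33350) = (-20576 + 7396)/((6 - 1*(-79) - 1*(-211)) + 33350) = -13180/((6 + 79 + 211) + 33350) = -13180/(296 + 33350) = -13180/33646 = -13180*1/33646 = -6590/16823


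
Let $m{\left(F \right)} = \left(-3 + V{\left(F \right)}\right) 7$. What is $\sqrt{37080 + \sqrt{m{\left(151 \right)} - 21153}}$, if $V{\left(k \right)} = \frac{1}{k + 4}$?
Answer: $\frac{\sqrt{890847000 + 155 i \sqrt{508704265}}}{155} \approx 192.56 + 0.37783 i$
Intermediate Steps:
$V{\left(k \right)} = \frac{1}{4 + k}$
$m{\left(F \right)} = -21 + \frac{7}{4 + F}$ ($m{\left(F \right)} = \left(-3 + \frac{1}{4 + F}\right) 7 = -21 + \frac{7}{4 + F}$)
$\sqrt{37080 + \sqrt{m{\left(151 \right)} - 21153}} = \sqrt{37080 + \sqrt{\frac{7 \left(-11 - 453\right)}{4 + 151} - 21153}} = \sqrt{37080 + \sqrt{\frac{7 \left(-11 - 453\right)}{155} - 21153}} = \sqrt{37080 + \sqrt{7 \cdot \frac{1}{155} \left(-464\right) - 21153}} = \sqrt{37080 + \sqrt{- \frac{3248}{155} - 21153}} = \sqrt{37080 + \sqrt{- \frac{3281963}{155}}} = \sqrt{37080 + \frac{i \sqrt{508704265}}{155}}$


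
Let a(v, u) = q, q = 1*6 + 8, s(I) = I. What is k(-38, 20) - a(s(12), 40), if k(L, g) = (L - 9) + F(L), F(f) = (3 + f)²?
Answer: 1164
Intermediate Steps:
q = 14 (q = 6 + 8 = 14)
k(L, g) = -9 + L + (3 + L)² (k(L, g) = (L - 9) + (3 + L)² = (-9 + L) + (3 + L)² = -9 + L + (3 + L)²)
a(v, u) = 14
k(-38, 20) - a(s(12), 40) = -38*(7 - 38) - 1*14 = -38*(-31) - 14 = 1178 - 14 = 1164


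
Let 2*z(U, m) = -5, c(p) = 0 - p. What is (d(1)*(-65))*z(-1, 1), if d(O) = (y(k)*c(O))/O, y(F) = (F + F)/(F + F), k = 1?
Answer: -325/2 ≈ -162.50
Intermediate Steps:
c(p) = -p
y(F) = 1 (y(F) = (2*F)/((2*F)) = (2*F)*(1/(2*F)) = 1)
d(O) = -1 (d(O) = (1*(-O))/O = (-O)/O = -1)
z(U, m) = -5/2 (z(U, m) = (½)*(-5) = -5/2)
(d(1)*(-65))*z(-1, 1) = -1*(-65)*(-5/2) = 65*(-5/2) = -325/2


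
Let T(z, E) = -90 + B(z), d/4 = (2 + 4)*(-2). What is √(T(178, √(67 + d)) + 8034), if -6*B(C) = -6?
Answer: √7945 ≈ 89.135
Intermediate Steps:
d = -48 (d = 4*((2 + 4)*(-2)) = 4*(6*(-2)) = 4*(-12) = -48)
B(C) = 1 (B(C) = -⅙*(-6) = 1)
T(z, E) = -89 (T(z, E) = -90 + 1 = -89)
√(T(178, √(67 + d)) + 8034) = √(-89 + 8034) = √7945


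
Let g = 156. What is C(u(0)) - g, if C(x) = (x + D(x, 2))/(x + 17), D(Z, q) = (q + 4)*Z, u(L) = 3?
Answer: -3099/20 ≈ -154.95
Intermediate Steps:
D(Z, q) = Z*(4 + q) (D(Z, q) = (4 + q)*Z = Z*(4 + q))
C(x) = 7*x/(17 + x) (C(x) = (x + x*(4 + 2))/(x + 17) = (x + x*6)/(17 + x) = (x + 6*x)/(17 + x) = (7*x)/(17 + x) = 7*x/(17 + x))
C(u(0)) - g = 7*3/(17 + 3) - 1*156 = 7*3/20 - 156 = 7*3*(1/20) - 156 = 21/20 - 156 = -3099/20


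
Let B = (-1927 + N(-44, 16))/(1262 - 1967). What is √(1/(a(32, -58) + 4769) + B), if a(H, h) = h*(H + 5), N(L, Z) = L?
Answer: √1062402372130/616405 ≈ 1.6722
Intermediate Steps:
B = 657/235 (B = (-1927 - 44)/(1262 - 1967) = -1971/(-705) = -1971*(-1/705) = 657/235 ≈ 2.7957)
a(H, h) = h*(5 + H)
√(1/(a(32, -58) + 4769) + B) = √(1/(-58*(5 + 32) + 4769) + 657/235) = √(1/(-58*37 + 4769) + 657/235) = √(1/(-2146 + 4769) + 657/235) = √(1/2623 + 657/235) = √(1723546/616405) = √1062402372130/616405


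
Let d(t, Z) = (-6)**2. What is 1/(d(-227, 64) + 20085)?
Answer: 1/20121 ≈ 4.9699e-5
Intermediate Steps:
d(t, Z) = 36
1/(d(-227, 64) + 20085) = 1/(36 + 20085) = 1/20121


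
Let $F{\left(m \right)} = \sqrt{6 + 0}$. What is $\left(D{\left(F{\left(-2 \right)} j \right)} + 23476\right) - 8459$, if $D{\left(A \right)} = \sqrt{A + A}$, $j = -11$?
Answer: $15017 + i 2^{\frac{3}{4}} \sqrt[4]{3} \sqrt{11} \approx 15017.0 + 7.3409 i$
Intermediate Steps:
$F{\left(m \right)} = \sqrt{6}$
$D{\left(A \right)} = \sqrt{2} \sqrt{A}$ ($D{\left(A \right)} = \sqrt{2 A} = \sqrt{2} \sqrt{A}$)
$\left(D{\left(F{\left(-2 \right)} j \right)} + 23476\right) - 8459 = \left(\sqrt{2} \sqrt{\sqrt{6} \left(-11\right)} + 23476\right) - 8459 = \left(\sqrt{2} \sqrt{- 11 \sqrt{6}} + 23476\right) - 8459 = \left(\sqrt{2} i \sqrt[4]{6} \sqrt{11} + 23476\right) - 8459 = \left(i 2^{\frac{3}{4}} \sqrt[4]{3} \sqrt{11} + 23476\right) - 8459 = \left(23476 + i 2^{\frac{3}{4}} \sqrt[4]{3} \sqrt{11}\right) - 8459 = 15017 + i 2^{\frac{3}{4}} \sqrt[4]{3} \sqrt{11}$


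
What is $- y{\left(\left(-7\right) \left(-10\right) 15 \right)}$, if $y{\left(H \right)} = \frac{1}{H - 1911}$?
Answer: $\frac{1}{861} \approx 0.0011614$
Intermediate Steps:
$y{\left(H \right)} = \frac{1}{-1911 + H}$
$- y{\left(\left(-7\right) \left(-10\right) 15 \right)} = - \frac{1}{-1911 + \left(-7\right) \left(-10\right) 15} = - \frac{1}{-1911 + 70 \cdot 15} = - \frac{1}{-1911 + 1050} = - \frac{1}{-861} = \left(-1\right) \left(- \frac{1}{861}\right) = \frac{1}{861}$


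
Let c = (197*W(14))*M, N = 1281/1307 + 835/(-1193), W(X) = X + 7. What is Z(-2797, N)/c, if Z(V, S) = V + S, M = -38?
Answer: 207656579/11672552986 ≈ 0.017790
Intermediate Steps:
W(X) = 7 + X
N = 436888/1559251 (N = 1281*(1/1307) + 835*(-1/1193) = 1281/1307 - 835/1193 = 436888/1559251 ≈ 0.28019)
Z(V, S) = S + V
c = -157206 (c = (197*(7 + 14))*(-38) = (197*21)*(-38) = 4137*(-38) = -157206)
Z(-2797, N)/c = (436888/1559251 - 2797)/(-157206) = -4360788159/1559251*(-1/157206) = 207656579/11672552986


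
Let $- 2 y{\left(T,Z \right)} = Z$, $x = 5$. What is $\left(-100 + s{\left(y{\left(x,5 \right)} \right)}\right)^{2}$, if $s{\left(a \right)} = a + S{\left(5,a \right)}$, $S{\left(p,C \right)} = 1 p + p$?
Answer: $\frac{34225}{4} \approx 8556.3$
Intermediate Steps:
$S{\left(p,C \right)} = 2 p$ ($S{\left(p,C \right)} = p + p = 2 p$)
$y{\left(T,Z \right)} = - \frac{Z}{2}$
$s{\left(a \right)} = 10 + a$ ($s{\left(a \right)} = a + 2 \cdot 5 = a + 10 = 10 + a$)
$\left(-100 + s{\left(y{\left(x,5 \right)} \right)}\right)^{2} = \left(-100 + \left(10 - \frac{5}{2}\right)\right)^{2} = \left(-100 + \frac{15}{2}\right)^{2} = \left(- \frac{185}{2}\right)^{2} = \frac{34225}{4}$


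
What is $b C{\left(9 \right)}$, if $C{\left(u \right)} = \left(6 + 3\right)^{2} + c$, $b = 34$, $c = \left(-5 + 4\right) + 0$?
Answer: $2720$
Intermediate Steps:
$c = -1$ ($c = -1 + 0 = -1$)
$C{\left(u \right)} = 80$ ($C{\left(u \right)} = \left(6 + 3\right)^{2} - 1 = 9^{2} - 1 = 81 - 1 = 80$)
$b C{\left(9 \right)} = 34 \cdot 80 = 2720$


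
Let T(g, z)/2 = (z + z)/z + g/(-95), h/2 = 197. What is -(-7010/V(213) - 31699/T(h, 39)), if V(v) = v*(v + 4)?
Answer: -46395763475/6286056 ≈ -7380.7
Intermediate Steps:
h = 394 (h = 2*197 = 394)
T(g, z) = 4 - 2*g/95 (T(g, z) = 2*((z + z)/z + g/(-95)) = 2*((2*z)/z + g*(-1/95)) = 2*(2 - g/95) = 4 - 2*g/95)
V(v) = v*(4 + v)
-(-7010/V(213) - 31699/T(h, 39)) = -(-7010*1/(213*(4 + 213)) - 31699/(4 - 2/95*394)) = -(-7010/(213*217) - 31699/(4 - 788/95)) = -(-7010/46221 - 31699/(-408/95)) = -(-7010*1/46221 - 31699*(-95/408)) = -(-7010/46221 + 3011405/408) = -1*46395763475/6286056 = -46395763475/6286056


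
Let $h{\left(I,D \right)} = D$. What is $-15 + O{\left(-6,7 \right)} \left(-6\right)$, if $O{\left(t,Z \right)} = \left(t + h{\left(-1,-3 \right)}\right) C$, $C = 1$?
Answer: $39$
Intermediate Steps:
$O{\left(t,Z \right)} = -3 + t$ ($O{\left(t,Z \right)} = \left(t - 3\right) 1 = \left(-3 + t\right) 1 = -3 + t$)
$-15 + O{\left(-6,7 \right)} \left(-6\right) = -15 + \left(-3 - 6\right) \left(-6\right) = -15 - -54 = -15 + 54 = 39$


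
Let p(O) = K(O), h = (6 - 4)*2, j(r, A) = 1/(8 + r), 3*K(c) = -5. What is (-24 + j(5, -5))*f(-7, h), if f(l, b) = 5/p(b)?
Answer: 933/13 ≈ 71.769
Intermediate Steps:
K(c) = -5/3 (K(c) = (1/3)*(-5) = -5/3)
h = 4 (h = 2*2 = 4)
p(O) = -5/3
f(l, b) = -3 (f(l, b) = 5/(-5/3) = 5*(-3/5) = -3)
(-24 + j(5, -5))*f(-7, h) = (-24 + 1/(8 + 5))*(-3) = (-24 + 1/13)*(-3) = -311/13*(-3) = 933/13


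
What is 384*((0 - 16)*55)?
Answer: -337920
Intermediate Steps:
384*((0 - 16)*55) = 384*(-16*55) = 384*(-880) = -337920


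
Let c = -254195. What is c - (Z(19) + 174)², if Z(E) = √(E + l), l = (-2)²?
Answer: -284494 - 348*√23 ≈ -2.8616e+5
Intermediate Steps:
l = 4
Z(E) = √(4 + E) (Z(E) = √(E + 4) = √(4 + E))
c - (Z(19) + 174)² = -254195 - (√(4 + 19) + 174)² = -254195 - (√23 + 174)² = -254195 - (174 + √23)²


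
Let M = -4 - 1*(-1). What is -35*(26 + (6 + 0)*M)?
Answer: -280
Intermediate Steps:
M = -3 (M = -4 + 1 = -3)
-35*(26 + (6 + 0)*M) = -35*(26 + (6 + 0)*(-3)) = -35*(26 + 6*(-3)) = -35*(26 - 18) = -35*8 = -280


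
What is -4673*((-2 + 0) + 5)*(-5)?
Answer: 70095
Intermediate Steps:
-4673*((-2 + 0) + 5)*(-5) = -4673*(-2 + 5)*(-5) = -14019*(-5) = -4673*(-15) = 70095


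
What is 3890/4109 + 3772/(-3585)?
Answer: -1553498/14730765 ≈ -0.10546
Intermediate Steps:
3890/4109 + 3772/(-3585) = 3890*(1/4109) + 3772*(-1/3585) = 3890/4109 - 3772/3585 = -1553498/14730765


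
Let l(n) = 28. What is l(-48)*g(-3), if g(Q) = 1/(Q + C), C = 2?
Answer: -28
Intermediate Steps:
g(Q) = 1/(2 + Q) (g(Q) = 1/(Q + 2) = 1/(2 + Q))
l(-48)*g(-3) = 28/(2 - 3) = 28/(-1) = 28*(-1) = -28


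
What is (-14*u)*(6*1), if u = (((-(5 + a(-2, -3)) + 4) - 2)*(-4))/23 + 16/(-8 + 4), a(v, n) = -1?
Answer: 7056/23 ≈ 306.78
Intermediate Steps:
u = -84/23 (u = (((-(5 - 1) + 4) - 2)*(-4))/23 + 16/(-8 + 4) = (((-1*4 + 4) - 2)*(-4))*(1/23) + 16/(-4) = (((-4 + 4) - 2)*(-4))*(1/23) + 16*(-¼) = ((0 - 2)*(-4))*(1/23) - 4 = -2*(-4)*(1/23) - 4 = 8*(1/23) - 4 = 8/23 - 4 = -84/23 ≈ -3.6522)
(-14*u)*(6*1) = (-14*(-84/23))*(6*1) = (1176/23)*6 = 7056/23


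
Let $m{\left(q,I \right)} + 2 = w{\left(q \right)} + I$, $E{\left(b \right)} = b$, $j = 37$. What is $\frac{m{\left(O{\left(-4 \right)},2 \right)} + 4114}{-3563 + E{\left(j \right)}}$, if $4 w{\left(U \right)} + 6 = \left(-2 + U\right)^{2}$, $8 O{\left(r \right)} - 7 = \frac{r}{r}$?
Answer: $- \frac{16451}{14104} \approx -1.1664$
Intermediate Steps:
$O{\left(r \right)} = 1$ ($O{\left(r \right)} = \frac{7}{8} + \frac{r \frac{1}{r}}{8} = \frac{7}{8} + \frac{1}{8} \cdot 1 = \frac{7}{8} + \frac{1}{8} = 1$)
$w{\left(U \right)} = - \frac{3}{2} + \frac{\left(-2 + U\right)^{2}}{4}$
$m{\left(q,I \right)} = - \frac{7}{2} + I + \frac{\left(-2 + q\right)^{2}}{4}$ ($m{\left(q,I \right)} = -2 + \left(\left(- \frac{3}{2} + \frac{\left(-2 + q\right)^{2}}{4}\right) + I\right) = -2 + \left(- \frac{3}{2} + I + \frac{\left(-2 + q\right)^{2}}{4}\right) = - \frac{7}{2} + I + \frac{\left(-2 + q\right)^{2}}{4}$)
$\frac{m{\left(O{\left(-4 \right)},2 \right)} + 4114}{-3563 + E{\left(j \right)}} = \frac{\left(- \frac{7}{2} + 2 + \frac{\left(-2 + 1\right)^{2}}{4}\right) + 4114}{-3563 + 37} = \frac{\left(- \frac{7}{2} + 2 + \frac{\left(-1\right)^{2}}{4}\right) + 4114}{-3526} = \left(\left(- \frac{7}{2} + 2 + \frac{1}{4} \cdot 1\right) + 4114\right) \left(- \frac{1}{3526}\right) = \left(\left(- \frac{7}{2} + 2 + \frac{1}{4}\right) + 4114\right) \left(- \frac{1}{3526}\right) = \left(- \frac{5}{4} + 4114\right) \left(- \frac{1}{3526}\right) = \frac{16451}{4} \left(- \frac{1}{3526}\right) = - \frac{16451}{14104}$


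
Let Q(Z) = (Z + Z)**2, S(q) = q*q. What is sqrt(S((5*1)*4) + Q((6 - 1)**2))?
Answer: 10*sqrt(29) ≈ 53.852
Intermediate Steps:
S(q) = q**2
Q(Z) = 4*Z**2 (Q(Z) = (2*Z)**2 = 4*Z**2)
sqrt(S((5*1)*4) + Q((6 - 1)**2)) = sqrt(((5*1)*4)**2 + 4*((6 - 1)**2)**2) = sqrt((5*4)**2 + 4*(5**2)**2) = sqrt(20**2 + 4*25**2) = sqrt(400 + 4*625) = sqrt(400 + 2500) = sqrt(2900) = 10*sqrt(29)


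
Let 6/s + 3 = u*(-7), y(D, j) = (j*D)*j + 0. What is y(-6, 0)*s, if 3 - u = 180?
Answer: 0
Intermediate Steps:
u = -177 (u = 3 - 1*180 = 3 - 180 = -177)
y(D, j) = D*j² (y(D, j) = (D*j)*j + 0 = D*j² + 0 = D*j²)
s = 1/206 (s = 6/(-3 - 177*(-7)) = 6/(-3 + 1239) = 6/1236 = 6*(1/1236) = 1/206 ≈ 0.0048544)
y(-6, 0)*s = -6*0²*(1/206) = -6*0*(1/206) = 0*(1/206) = 0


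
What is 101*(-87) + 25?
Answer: -8762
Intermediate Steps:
101*(-87) + 25 = -8787 + 25 = -8762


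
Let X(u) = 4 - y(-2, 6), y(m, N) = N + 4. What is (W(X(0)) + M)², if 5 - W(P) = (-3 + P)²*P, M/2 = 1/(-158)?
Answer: 1504508944/6241 ≈ 2.4107e+5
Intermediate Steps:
y(m, N) = 4 + N
M = -1/79 (M = 2/(-158) = 2*(-1/158) = -1/79 ≈ -0.012658)
X(u) = -6 (X(u) = 4 - (4 + 6) = 4 - 1*10 = 4 - 10 = -6)
W(P) = 5 - P*(-3 + P)² (W(P) = 5 - (-3 + P)²*P = 5 - P*(-3 + P)²)
(W(X(0)) + M)² = ((5 - 1*(-6)*(-3 - 6)²) - 1/79)² = ((5 - 1*(-6)*(-9)²) - 1/79)² = ((5 - 1*(-6)*81) - 1/79)² = ((5 + 486) - 1/79)² = (491 - 1/79)² = (38788/79)² = 1504508944/6241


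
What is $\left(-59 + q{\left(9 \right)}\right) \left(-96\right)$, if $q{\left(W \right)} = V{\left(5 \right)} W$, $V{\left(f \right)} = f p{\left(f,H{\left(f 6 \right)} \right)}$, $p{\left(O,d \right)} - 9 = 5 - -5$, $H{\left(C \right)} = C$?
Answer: $-76416$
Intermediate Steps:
$p{\left(O,d \right)} = 19$ ($p{\left(O,d \right)} = 9 + \left(5 - -5\right) = 9 + \left(5 + 5\right) = 9 + 10 = 19$)
$V{\left(f \right)} = 19 f$ ($V{\left(f \right)} = f 19 = 19 f$)
$q{\left(W \right)} = 95 W$ ($q{\left(W \right)} = 19 \cdot 5 W = 95 W$)
$\left(-59 + q{\left(9 \right)}\right) \left(-96\right) = \left(-59 + 95 \cdot 9\right) \left(-96\right) = \left(-59 + 855\right) \left(-96\right) = 796 \left(-96\right) = -76416$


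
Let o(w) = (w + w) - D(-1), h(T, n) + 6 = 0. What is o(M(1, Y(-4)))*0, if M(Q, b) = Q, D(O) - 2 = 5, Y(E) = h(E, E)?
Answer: 0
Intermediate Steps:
h(T, n) = -6 (h(T, n) = -6 + 0 = -6)
Y(E) = -6
D(O) = 7 (D(O) = 2 + 5 = 7)
o(w) = -7 + 2*w (o(w) = (w + w) - 1*7 = 2*w - 7 = -7 + 2*w)
o(M(1, Y(-4)))*0 = (-7 + 2*1)*0 = (-7 + 2)*0 = -5*0 = 0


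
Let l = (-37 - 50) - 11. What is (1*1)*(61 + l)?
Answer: -37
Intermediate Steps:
l = -98 (l = -87 - 11 = -98)
(1*1)*(61 + l) = (1*1)*(61 - 98) = 1*(-37) = -37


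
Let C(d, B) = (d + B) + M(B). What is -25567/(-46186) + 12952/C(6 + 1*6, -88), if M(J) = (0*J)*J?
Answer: -149064495/877534 ≈ -169.87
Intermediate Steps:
M(J) = 0 (M(J) = 0*J = 0)
C(d, B) = B + d (C(d, B) = (d + B) + 0 = (B + d) + 0 = B + d)
-25567/(-46186) + 12952/C(6 + 1*6, -88) = -25567/(-46186) + 12952/(-88 + (6 + 1*6)) = -25567*(-1/46186) + 12952/(-88 + (6 + 6)) = 25567/46186 + 12952/(-88 + 12) = 25567/46186 + 12952/(-76) = 25567/46186 + 12952*(-1/76) = 25567/46186 - 3238/19 = -149064495/877534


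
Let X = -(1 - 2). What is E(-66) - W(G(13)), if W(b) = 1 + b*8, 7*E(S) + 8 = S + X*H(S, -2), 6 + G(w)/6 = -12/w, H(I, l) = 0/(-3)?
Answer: 29187/91 ≈ 320.74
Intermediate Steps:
H(I, l) = 0 (H(I, l) = 0*(-1/3) = 0)
X = 1 (X = -1*(-1) = 1)
G(w) = -36 - 72/w (G(w) = -36 + 6*(-12/w) = -36 - 72/w)
E(S) = -8/7 + S/7 (E(S) = -8/7 + (S + 1*0)/7 = -8/7 + (S + 0)/7 = -8/7 + S/7)
W(b) = 1 + 8*b
E(-66) - W(G(13)) = (-8/7 + (1/7)*(-66)) - (1 + 8*(-36 - 72/13)) = (-8/7 - 66/7) - (1 + 8*(-36 - 72*1/13)) = -74/7 - (1 + 8*(-36 - 72/13)) = -74/7 - (1 + 8*(-540/13)) = -74/7 - (1 - 4320/13) = -74/7 - 1*(-4307/13) = -74/7 + 4307/13 = 29187/91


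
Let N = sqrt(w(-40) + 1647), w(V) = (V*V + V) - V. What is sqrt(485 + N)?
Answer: sqrt(485 + sqrt(3247)) ≈ 23.281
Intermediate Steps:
w(V) = V**2 (w(V) = (V**2 + V) - V = (V + V**2) - V = V**2)
N = sqrt(3247) (N = sqrt((-40)**2 + 1647) = sqrt(1600 + 1647) = sqrt(3247) ≈ 56.982)
sqrt(485 + N) = sqrt(485 + sqrt(3247))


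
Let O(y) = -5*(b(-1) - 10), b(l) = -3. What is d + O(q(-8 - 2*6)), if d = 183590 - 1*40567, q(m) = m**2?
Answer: 143088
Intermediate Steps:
O(y) = 65 (O(y) = -5*(-3 - 10) = -5*(-13) = 65)
d = 143023 (d = 183590 - 40567 = 143023)
d + O(q(-8 - 2*6)) = 143023 + 65 = 143088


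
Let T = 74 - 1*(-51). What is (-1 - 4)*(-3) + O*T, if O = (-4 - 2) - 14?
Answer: -2485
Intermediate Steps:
T = 125 (T = 74 + 51 = 125)
O = -20 (O = -6 - 14 = -20)
(-1 - 4)*(-3) + O*T = (-1 - 4)*(-3) - 20*125 = -5*(-3) - 2500 = 15 - 2500 = -2485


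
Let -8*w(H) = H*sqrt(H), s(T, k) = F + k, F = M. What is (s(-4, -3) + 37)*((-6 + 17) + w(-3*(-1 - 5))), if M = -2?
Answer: 352 - 216*sqrt(2) ≈ 46.530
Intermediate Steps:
F = -2
s(T, k) = -2 + k
w(H) = -H**(3/2)/8 (w(H) = -H*sqrt(H)/8 = -H**(3/2)/8)
(s(-4, -3) + 37)*((-6 + 17) + w(-3*(-1 - 5))) = ((-2 - 3) + 37)*((-6 + 17) - 54*sqrt(2)/8) = (-5 + 37)*(11 - 54*sqrt(2)/8) = 32*(11 - 27*sqrt(2)/4) = 352 - 216*sqrt(2)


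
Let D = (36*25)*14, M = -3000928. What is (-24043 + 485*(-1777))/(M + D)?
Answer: 110736/373541 ≈ 0.29645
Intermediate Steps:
D = 12600 (D = 900*14 = 12600)
(-24043 + 485*(-1777))/(M + D) = (-24043 + 485*(-1777))/(-3000928 + 12600) = (-24043 - 861845)/(-2988328) = -885888*(-1/2988328) = 110736/373541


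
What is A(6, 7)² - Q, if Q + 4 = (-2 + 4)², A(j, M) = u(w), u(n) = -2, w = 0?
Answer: 4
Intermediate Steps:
A(j, M) = -2
Q = 0 (Q = -4 + (-2 + 4)² = -4 + 2² = -4 + 4 = 0)
A(6, 7)² - Q = (-2)² - 1*0 = 4 + 0 = 4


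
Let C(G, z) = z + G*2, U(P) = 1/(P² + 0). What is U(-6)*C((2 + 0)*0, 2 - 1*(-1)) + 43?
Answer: 517/12 ≈ 43.083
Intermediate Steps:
U(P) = P⁻² (U(P) = 1/(P²) = P⁻²)
C(G, z) = z + 2*G
U(-6)*C((2 + 0)*0, 2 - 1*(-1)) + 43 = ((2 - 1*(-1)) + 2*((2 + 0)*0))/(-6)² + 43 = ((2 + 1) + 2*(2*0))/36 + 43 = (3 + 2*0)/36 + 43 = (3 + 0)/36 + 43 = (1/36)*3 + 43 = 1/12 + 43 = 517/12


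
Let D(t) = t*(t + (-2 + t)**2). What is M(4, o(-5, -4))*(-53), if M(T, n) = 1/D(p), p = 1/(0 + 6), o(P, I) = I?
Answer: -11448/127 ≈ -90.142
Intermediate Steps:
p = 1/6 ≈ 0.16667
M(T, n) = 216/127 (M(T, n) = 1/((1/6 + (-2 + 1/6)**2)/6) = 1/((1/6 + (-11/6)**2)/6) = 1/((1/6 + 121/36)/6) = 1/((1/6)*(127/36)) = 1/(127/216) = 216/127)
M(4, o(-5, -4))*(-53) = (216/127)*(-53) = -11448/127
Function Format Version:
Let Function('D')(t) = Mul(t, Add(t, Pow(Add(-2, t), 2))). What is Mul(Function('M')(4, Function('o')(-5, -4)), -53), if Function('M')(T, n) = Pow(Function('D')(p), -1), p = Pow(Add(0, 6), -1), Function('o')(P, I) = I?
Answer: Rational(-11448, 127) ≈ -90.142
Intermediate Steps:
p = Rational(1, 6) (p = Pow(6, -1) = Rational(1, 6) ≈ 0.16667)
Function('M')(T, n) = Rational(216, 127) (Function('M')(T, n) = Pow(Mul(Rational(1, 6), Add(Rational(1, 6), Pow(Add(-2, Rational(1, 6)), 2))), -1) = Pow(Mul(Rational(1, 6), Add(Rational(1, 6), Pow(Rational(-11, 6), 2))), -1) = Pow(Mul(Rational(1, 6), Add(Rational(1, 6), Rational(121, 36))), -1) = Pow(Mul(Rational(1, 6), Rational(127, 36)), -1) = Pow(Rational(127, 216), -1) = Rational(216, 127))
Mul(Function('M')(4, Function('o')(-5, -4)), -53) = Mul(Rational(216, 127), -53) = Rational(-11448, 127)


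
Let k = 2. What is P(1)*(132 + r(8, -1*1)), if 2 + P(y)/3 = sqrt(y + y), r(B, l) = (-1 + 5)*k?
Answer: -840 + 420*sqrt(2) ≈ -246.03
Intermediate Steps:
r(B, l) = 8 (r(B, l) = (-1 + 5)*2 = 4*2 = 8)
P(y) = -6 + 3*sqrt(2)*sqrt(y) (P(y) = -6 + 3*sqrt(y + y) = -6 + 3*sqrt(2*y) = -6 + 3*(sqrt(2)*sqrt(y)) = -6 + 3*sqrt(2)*sqrt(y))
P(1)*(132 + r(8, -1*1)) = (-6 + 3*sqrt(2)*sqrt(1))*(132 + 8) = (-6 + 3*sqrt(2)*1)*140 = (-6 + 3*sqrt(2))*140 = -840 + 420*sqrt(2)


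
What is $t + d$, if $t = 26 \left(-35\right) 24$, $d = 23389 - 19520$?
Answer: $-17971$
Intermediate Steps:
$d = 3869$
$t = -21840$ ($t = \left(-910\right) 24 = -21840$)
$t + d = -21840 + 3869 = -17971$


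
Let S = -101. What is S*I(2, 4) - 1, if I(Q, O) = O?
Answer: -405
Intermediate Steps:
S*I(2, 4) - 1 = -101*4 - 1 = -404 - 1 = -405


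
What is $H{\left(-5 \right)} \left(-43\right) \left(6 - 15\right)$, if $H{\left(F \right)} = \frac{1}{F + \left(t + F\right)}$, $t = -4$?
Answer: $- \frac{387}{14} \approx -27.643$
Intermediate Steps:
$H{\left(F \right)} = \frac{1}{-4 + 2 F}$ ($H{\left(F \right)} = \frac{1}{F + \left(-4 + F\right)} = \frac{1}{-4 + 2 F}$)
$H{\left(-5 \right)} \left(-43\right) \left(6 - 15\right) = \frac{1}{2 \left(-2 - 5\right)} \left(-43\right) \left(6 - 15\right) = \frac{1}{2 \left(-7\right)} \left(-43\right) \left(6 - 15\right) = \frac{1}{2} \left(- \frac{1}{7}\right) \left(-43\right) \left(-9\right) = \left(- \frac{1}{14}\right) \left(-43\right) \left(-9\right) = \frac{43}{14} \left(-9\right) = - \frac{387}{14}$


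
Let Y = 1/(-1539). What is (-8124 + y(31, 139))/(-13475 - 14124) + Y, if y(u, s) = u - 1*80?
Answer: 1140968/3861351 ≈ 0.29548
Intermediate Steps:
y(u, s) = -80 + u (y(u, s) = u - 80 = -80 + u)
Y = -1/1539 ≈ -0.00064977
(-8124 + y(31, 139))/(-13475 - 14124) + Y = (-8124 + (-80 + 31))/(-13475 - 14124) - 1/1539 = (-8124 - 49)/(-27599) - 1/1539 = -8173*(-1/27599) - 1/1539 = 743/2509 - 1/1539 = 1140968/3861351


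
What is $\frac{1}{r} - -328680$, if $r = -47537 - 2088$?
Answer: $\frac{16310744999}{49625} \approx 3.2868 \cdot 10^{5}$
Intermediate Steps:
$r = -49625$ ($r = -47537 - 2088 = -49625$)
$\frac{1}{r} - -328680 = \frac{1}{-49625} - -328680 = - \frac{1}{49625} + 328680 = \frac{16310744999}{49625}$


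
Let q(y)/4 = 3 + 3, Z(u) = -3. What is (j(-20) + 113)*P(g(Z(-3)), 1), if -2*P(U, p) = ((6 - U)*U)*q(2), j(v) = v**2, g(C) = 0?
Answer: 0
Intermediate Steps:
q(y) = 24 (q(y) = 4*(3 + 3) = 4*6 = 24)
P(U, p) = -12*U*(6 - U) (P(U, p) = -(6 - U)*U*24/2 = -U*(6 - U)*24/2 = -12*U*(6 - U))
(j(-20) + 113)*P(g(Z(-3)), 1) = ((-20)**2 + 113)*(12*0*(-6 + 0)) = (400 + 113)*(12*0*(-6)) = 513*0 = 0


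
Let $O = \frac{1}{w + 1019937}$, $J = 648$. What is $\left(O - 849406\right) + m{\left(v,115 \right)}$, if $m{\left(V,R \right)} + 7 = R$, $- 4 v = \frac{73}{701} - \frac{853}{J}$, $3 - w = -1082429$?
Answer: $- \frac{1785537786961}{2102369} \approx -8.493 \cdot 10^{5}$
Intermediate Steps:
$w = 1082432$ ($w = 3 - -1082429 = 3 + 1082429 = 1082432$)
$v = \frac{550649}{1816992}$ ($v = - \frac{\frac{73}{701} - \frac{853}{648}}{4} = \left(- \frac{1}{4}\right) \left(- \frac{550649}{454248}\right) = \frac{550649}{1816992} \approx 0.30306$)
$m{\left(V,R \right)} = -7 + R$
$O = \frac{1}{2102369}$ ($O = \frac{1}{1082432 + 1019937} = \frac{1}{2102369} \approx 4.7565 \cdot 10^{-7}$)
$\left(O - 849406\right) + m{\left(v,115 \right)} = \left(\frac{1}{2102369} - 849406\right) + \left(-7 + 115\right) = - \frac{1785764842813}{2102369} + 108 = - \frac{1785537786961}{2102369}$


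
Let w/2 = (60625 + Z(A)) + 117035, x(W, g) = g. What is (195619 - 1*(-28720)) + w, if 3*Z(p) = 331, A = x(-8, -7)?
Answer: 1739639/3 ≈ 5.7988e+5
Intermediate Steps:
A = -7
Z(p) = 331/3 (Z(p) = (⅓)*331 = 331/3)
w = 1066622/3 (w = 2*((60625 + 331/3) + 117035) = 2*(182206/3 + 117035) = 2*(533311/3) = 1066622/3 ≈ 3.5554e+5)
(195619 - 1*(-28720)) + w = (195619 - 1*(-28720)) + 1066622/3 = (195619 + 28720) + 1066622/3 = 224339 + 1066622/3 = 1739639/3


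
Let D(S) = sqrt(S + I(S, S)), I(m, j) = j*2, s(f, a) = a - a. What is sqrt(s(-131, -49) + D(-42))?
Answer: sqrt(3)*14**(1/4)*sqrt(I) ≈ 2.3691 + 2.3691*I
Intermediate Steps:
s(f, a) = 0
I(m, j) = 2*j
D(S) = sqrt(3)*sqrt(S) (D(S) = sqrt(S + 2*S) = sqrt(3*S) = sqrt(3)*sqrt(S))
sqrt(s(-131, -49) + D(-42)) = sqrt(0 + sqrt(3)*sqrt(-42)) = sqrt(0 + sqrt(3)*(I*sqrt(42))) = sqrt(0 + 3*I*sqrt(14)) = sqrt(3*I*sqrt(14)) = sqrt(3)*14**(1/4)*sqrt(I)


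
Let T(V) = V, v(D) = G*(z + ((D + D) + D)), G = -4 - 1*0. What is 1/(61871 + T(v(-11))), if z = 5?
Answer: 1/61983 ≈ 1.6133e-5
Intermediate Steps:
G = -4 (G = -4 + 0 = -4)
v(D) = -20 - 12*D (v(D) = -4*(5 + ((D + D) + D)) = -4*(5 + (2*D + D)) = -4*(5 + 3*D) = -20 - 12*D)
1/(61871 + T(v(-11))) = 1/(61871 + (-20 - 12*(-11))) = 1/(61871 + (-20 + 132)) = 1/(61871 + 112) = 1/61983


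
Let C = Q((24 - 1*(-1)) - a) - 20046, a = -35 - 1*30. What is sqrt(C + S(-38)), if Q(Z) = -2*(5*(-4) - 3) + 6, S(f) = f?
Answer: 8*I*sqrt(313) ≈ 141.53*I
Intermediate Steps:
a = -65 (a = -35 - 30 = -65)
Q(Z) = 52 (Q(Z) = -2*(-20 - 3) + 6 = -2*(-23) + 6 = 46 + 6 = 52)
C = -19994 (C = 52 - 20046 = -19994)
sqrt(C + S(-38)) = sqrt(-19994 - 38) = sqrt(-20032) = 8*I*sqrt(313)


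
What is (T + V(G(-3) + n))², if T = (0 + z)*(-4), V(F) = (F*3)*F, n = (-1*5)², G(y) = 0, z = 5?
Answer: 3441025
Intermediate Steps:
n = 25 (n = (-5)² = 25)
V(F) = 3*F² (V(F) = (3*F)*F = 3*F²)
T = -20 (T = (0 + 5)*(-4) = 5*(-4) = -20)
(T + V(G(-3) + n))² = (-20 + 3*(0 + 25)²)² = (-20 + 3*25²)² = (-20 + 3*625)² = (-20 + 1875)² = 1855² = 3441025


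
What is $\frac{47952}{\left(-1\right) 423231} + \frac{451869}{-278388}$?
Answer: $- \frac{2066608385}{1190125572} \approx -1.7365$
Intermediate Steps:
$\frac{47952}{\left(-1\right) 423231} + \frac{451869}{-278388} = \frac{47952}{-423231} + 451869 \left(- \frac{1}{278388}\right) = 47952 \left(- \frac{1}{423231}\right) - \frac{13693}{8436} = - \frac{15984}{141077} - \frac{13693}{8436} = - \frac{2066608385}{1190125572}$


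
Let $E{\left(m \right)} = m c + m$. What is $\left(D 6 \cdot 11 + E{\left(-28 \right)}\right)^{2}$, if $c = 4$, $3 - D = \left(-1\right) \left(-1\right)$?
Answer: $64$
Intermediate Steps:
$D = 2$ ($D = 3 - \left(-1\right) \left(-1\right) = 3 - 1 = 2$)
$E{\left(m \right)} = 5 m$ ($E{\left(m \right)} = m 4 + m = 4 m + m = 5 m$)
$\left(D 6 \cdot 11 + E{\left(-28 \right)}\right)^{2} = \left(2 \cdot 6 \cdot 11 + 5 \left(-28\right)\right)^{2} = \left(12 \cdot 11 - 140\right)^{2} = \left(132 - 140\right)^{2} = \left(-8\right)^{2} = 64$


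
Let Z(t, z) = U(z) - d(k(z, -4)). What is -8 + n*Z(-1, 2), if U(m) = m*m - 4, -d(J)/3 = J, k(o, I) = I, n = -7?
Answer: 76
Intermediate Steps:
d(J) = -3*J
U(m) = -4 + m² (U(m) = m² - 4 = -4 + m²)
Z(t, z) = -16 + z² (Z(t, z) = (-4 + z²) - (-3)*(-4) = (-4 + z²) - 1*12 = (-4 + z²) - 12 = -16 + z²)
-8 + n*Z(-1, 2) = -8 - 7*(-16 + 2²) = -8 - 7*(-16 + 4) = -8 - 7*(-12) = -8 + 84 = 76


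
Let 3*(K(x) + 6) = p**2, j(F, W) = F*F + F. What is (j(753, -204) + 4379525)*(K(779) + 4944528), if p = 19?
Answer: 73387694206049/3 ≈ 2.4463e+13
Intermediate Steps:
j(F, W) = F + F**2 (j(F, W) = F**2 + F = F + F**2)
K(x) = 343/3 (K(x) = -6 + (1/3)*19**2 = -6 + (1/3)*361 = -6 + 361/3 = 343/3)
(j(753, -204) + 4379525)*(K(779) + 4944528) = (753*(1 + 753) + 4379525)*(343/3 + 4944528) = (753*754 + 4379525)*(14833927/3) = (567762 + 4379525)*(14833927/3) = 4947287*(14833927/3) = 73387694206049/3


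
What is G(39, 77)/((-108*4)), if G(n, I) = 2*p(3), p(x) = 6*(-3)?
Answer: 1/12 ≈ 0.083333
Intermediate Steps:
p(x) = -18
G(n, I) = -36 (G(n, I) = 2*(-18) = -36)
G(39, 77)/((-108*4)) = -36/((-108*4)) = -36/(-432) = -36*(-1/432) = 1/12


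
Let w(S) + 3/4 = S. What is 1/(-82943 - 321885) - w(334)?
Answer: -33727233/101207 ≈ -333.25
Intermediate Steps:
w(S) = -¾ + S
1/(-82943 - 321885) - w(334) = 1/(-82943 - 321885) - (-¾ + 334) = 1/(-404828) - 1*1333/4 = -1/404828 - 1333/4 = -33727233/101207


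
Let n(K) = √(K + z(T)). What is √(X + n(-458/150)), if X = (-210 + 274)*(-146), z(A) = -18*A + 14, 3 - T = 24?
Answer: √(-2102400 + 15*√87513)/15 ≈ 96.562*I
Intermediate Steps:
T = -21 (T = 3 - 1*24 = 3 - 24 = -21)
z(A) = 14 - 18*A
n(K) = √(392 + K) (n(K) = √(K + (14 - 18*(-21))) = √(K + (14 + 378)) = √(K + 392) = √(392 + K))
X = -9344 (X = 64*(-146) = -9344)
√(X + n(-458/150)) = √(-9344 + √(392 - 458/150)) = √(-9344 + √(392 - 458*1/150)) = √(-9344 + √(392 - 229/75)) = √(-9344 + √(29171/75)) = √(-9344 + √87513/15)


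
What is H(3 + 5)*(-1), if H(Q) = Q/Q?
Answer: -1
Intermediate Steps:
H(Q) = 1
H(3 + 5)*(-1) = 1*(-1) = -1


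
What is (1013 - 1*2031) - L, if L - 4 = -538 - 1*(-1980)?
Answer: -2464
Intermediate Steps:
L = 1446 (L = 4 + (-538 - 1*(-1980)) = 4 + (-538 + 1980) = 4 + 1442 = 1446)
(1013 - 1*2031) - L = (1013 - 1*2031) - 1*1446 = (1013 - 2031) - 1446 = -1018 - 1446 = -2464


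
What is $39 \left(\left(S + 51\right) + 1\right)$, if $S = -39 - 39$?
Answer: $-1014$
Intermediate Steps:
$S = -78$ ($S = -39 - 39 = -78$)
$39 \left(\left(S + 51\right) + 1\right) = 39 \left(\left(-78 + 51\right) + 1\right) = 39 \left(-27 + 1\right) = 39 \left(-26\right) = -1014$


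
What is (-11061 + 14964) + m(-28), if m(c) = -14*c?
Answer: 4295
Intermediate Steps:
(-11061 + 14964) + m(-28) = (-11061 + 14964) - 14*(-28) = 3903 + 392 = 4295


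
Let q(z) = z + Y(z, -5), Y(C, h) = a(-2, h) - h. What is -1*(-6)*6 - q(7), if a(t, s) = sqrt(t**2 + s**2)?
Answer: 24 - sqrt(29) ≈ 18.615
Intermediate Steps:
a(t, s) = sqrt(s**2 + t**2)
Y(C, h) = sqrt(4 + h**2) - h (Y(C, h) = sqrt(h**2 + (-2)**2) - h = sqrt(h**2 + 4) - h = sqrt(4 + h**2) - h)
q(z) = 5 + z + sqrt(29) (q(z) = z + (sqrt(4 + (-5)**2) - 1*(-5)) = z + (sqrt(4 + 25) + 5) = z + (sqrt(29) + 5) = z + (5 + sqrt(29)) = 5 + z + sqrt(29))
-1*(-6)*6 - q(7) = -1*(-6)*6 - (5 + 7 + sqrt(29)) = 6*6 - (12 + sqrt(29)) = 36 + (-12 - sqrt(29)) = 24 - sqrt(29)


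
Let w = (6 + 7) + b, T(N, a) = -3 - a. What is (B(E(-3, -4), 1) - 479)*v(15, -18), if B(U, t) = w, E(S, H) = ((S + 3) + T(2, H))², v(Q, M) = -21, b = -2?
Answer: 9828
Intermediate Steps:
E(S, H) = (S - H)² (E(S, H) = ((S + 3) + (-3 - H))² = ((3 + S) + (-3 - H))² = (S - H)²)
w = 11 (w = (6 + 7) - 2 = 13 - 2 = 11)
B(U, t) = 11
(B(E(-3, -4), 1) - 479)*v(15, -18) = (11 - 479)*(-21) = -468*(-21) = 9828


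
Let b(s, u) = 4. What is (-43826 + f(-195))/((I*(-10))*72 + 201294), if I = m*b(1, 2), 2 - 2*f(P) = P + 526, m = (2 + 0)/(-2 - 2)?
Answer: -29327/135156 ≈ -0.21699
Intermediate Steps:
m = -½ (m = 2/(-4) = 2*(-¼) = -½ ≈ -0.50000)
f(P) = -262 - P/2 (f(P) = 1 - (P + 526)/2 = 1 - (526 + P)/2 = 1 + (-263 - P/2) = -262 - P/2)
I = -2 (I = -½*4 = -2)
(-43826 + f(-195))/((I*(-10))*72 + 201294) = (-43826 + (-262 - ½*(-195)))/(-2*(-10)*72 + 201294) = (-43826 + (-262 + 195/2))/(20*72 + 201294) = (-43826 - 329/2)/(1440 + 201294) = -87981/2/202734 = -87981/2*1/202734 = -29327/135156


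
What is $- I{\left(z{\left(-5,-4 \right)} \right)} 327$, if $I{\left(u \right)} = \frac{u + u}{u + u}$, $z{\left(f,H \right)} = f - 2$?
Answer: $-327$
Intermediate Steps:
$z{\left(f,H \right)} = -2 + f$ ($z{\left(f,H \right)} = f - 2 = -2 + f$)
$I{\left(u \right)} = 1$ ($I{\left(u \right)} = \frac{2 u}{2 u} = 2 u \frac{1}{2 u} = 1$)
$- I{\left(z{\left(-5,-4 \right)} \right)} 327 = \left(-1\right) 1 \cdot 327 = \left(-1\right) 327 = -327$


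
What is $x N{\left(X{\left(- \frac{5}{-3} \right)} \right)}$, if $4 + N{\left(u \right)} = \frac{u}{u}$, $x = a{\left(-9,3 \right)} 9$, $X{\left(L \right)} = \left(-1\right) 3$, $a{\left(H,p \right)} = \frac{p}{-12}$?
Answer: $\frac{27}{4} \approx 6.75$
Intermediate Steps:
$a{\left(H,p \right)} = - \frac{p}{12}$ ($a{\left(H,p \right)} = p \left(- \frac{1}{12}\right) = - \frac{p}{12}$)
$X{\left(L \right)} = -3$
$x = - \frac{9}{4}$ ($x = \left(- \frac{1}{12}\right) 3 \cdot 9 = \left(- \frac{1}{4}\right) 9 = - \frac{9}{4} \approx -2.25$)
$N{\left(u \right)} = -3$ ($N{\left(u \right)} = -4 + \frac{u}{u} = -4 + 1 = -3$)
$x N{\left(X{\left(- \frac{5}{-3} \right)} \right)} = \left(- \frac{9}{4}\right) \left(-3\right) = \frac{27}{4}$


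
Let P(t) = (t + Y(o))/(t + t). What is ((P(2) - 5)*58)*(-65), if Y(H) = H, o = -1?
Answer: 35815/2 ≈ 17908.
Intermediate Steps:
P(t) = (-1 + t)/(2*t) (P(t) = (t - 1)/(t + t) = (-1 + t)/((2*t)) = (-1 + t)*(1/(2*t)) = (-1 + t)/(2*t))
((P(2) - 5)*58)*(-65) = (((1/2)*(-1 + 2)/2 - 5)*58)*(-65) = (((1/2)*(1/2)*1 - 5)*58)*(-65) = ((1/4 - 5)*58)*(-65) = -19/4*58*(-65) = -551/2*(-65) = 35815/2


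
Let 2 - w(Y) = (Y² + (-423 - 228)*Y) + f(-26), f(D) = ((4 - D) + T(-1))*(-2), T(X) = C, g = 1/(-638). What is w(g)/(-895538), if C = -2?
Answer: -23193213/364523369672 ≈ -6.3626e-5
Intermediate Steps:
g = -1/638 ≈ -0.0015674
T(X) = -2
f(D) = -4 + 2*D (f(D) = ((4 - D) - 2)*(-2) = (2 - D)*(-2) = -4 + 2*D)
w(Y) = 58 - Y² + 651*Y (w(Y) = 2 - ((Y² + (-423 - 228)*Y) + (-4 + 2*(-26))) = 2 - ((Y² - 651*Y) + (-4 - 52)) = 2 - ((Y² - 651*Y) - 56) = 2 - (-56 + Y² - 651*Y) = 2 + (56 - Y² + 651*Y) = 58 - Y² + 651*Y)
w(g)/(-895538) = (58 - (-1/638)² + 651*(-1/638))/(-895538) = (58 - 1*1/407044 - 651/638)*(-1/895538) = (58 - 1/407044 - 651/638)*(-1/895538) = (23193213/407044)*(-1/895538) = -23193213/364523369672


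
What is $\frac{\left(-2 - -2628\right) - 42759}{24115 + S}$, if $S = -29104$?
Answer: $\frac{40133}{4989} \approx 8.0443$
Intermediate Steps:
$\frac{\left(-2 - -2628\right) - 42759}{24115 + S} = \frac{\left(-2 - -2628\right) - 42759}{24115 - 29104} = \frac{\left(-2 + 2628\right) - 42759}{-4989} = \left(2626 - 42759\right) \left(- \frac{1}{4989}\right) = \left(-40133\right) \left(- \frac{1}{4989}\right) = \frac{40133}{4989}$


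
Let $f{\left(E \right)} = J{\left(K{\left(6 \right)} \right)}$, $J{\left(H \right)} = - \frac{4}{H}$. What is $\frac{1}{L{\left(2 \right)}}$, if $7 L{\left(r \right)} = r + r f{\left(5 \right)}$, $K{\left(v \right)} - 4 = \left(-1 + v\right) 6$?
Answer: $\frac{119}{30} \approx 3.9667$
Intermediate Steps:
$K{\left(v \right)} = -2 + 6 v$ ($K{\left(v \right)} = 4 + \left(-1 + v\right) 6 = 4 + \left(-6 + 6 v\right) = -2 + 6 v$)
$f{\left(E \right)} = - \frac{2}{17}$ ($f{\left(E \right)} = - \frac{4}{-2 + 6 \cdot 6} = - \frac{4}{-2 + 36} = - \frac{4}{34} = \left(-4\right) \frac{1}{34} = - \frac{2}{17}$)
$L{\left(r \right)} = \frac{15 r}{119}$ ($L{\left(r \right)} = \frac{r + r \left(- \frac{2}{17}\right)}{7} = \frac{r - \frac{2 r}{17}}{7} = \frac{\frac{15}{17} r}{7} = \frac{15 r}{119}$)
$\frac{1}{L{\left(2 \right)}} = \frac{1}{\frac{15}{119} \cdot 2} = \frac{1}{\frac{30}{119}} = \frac{119}{30}$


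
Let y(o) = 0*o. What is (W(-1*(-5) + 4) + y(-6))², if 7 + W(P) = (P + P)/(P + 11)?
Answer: 3721/100 ≈ 37.210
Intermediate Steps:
W(P) = -7 + 2*P/(11 + P) (W(P) = -7 + (P + P)/(P + 11) = -7 + (2*P)/(11 + P) = -7 + 2*P/(11 + P))
y(o) = 0
(W(-1*(-5) + 4) + y(-6))² = ((-77 - 5*(-1*(-5) + 4))/(11 + (-1*(-5) + 4)) + 0)² = ((-77 - 5*(5 + 4))/(11 + (5 + 4)) + 0)² = ((-77 - 5*9)/(11 + 9) + 0)² = ((-77 - 45)/20 + 0)² = ((1/20)*(-122) + 0)² = (-61/10 + 0)² = (-61/10)² = 3721/100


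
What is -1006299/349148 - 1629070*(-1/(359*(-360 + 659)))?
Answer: 460769391401/37477895468 ≈ 12.294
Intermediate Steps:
-1006299/349148 - 1629070*(-1/(359*(-360 + 659))) = -1006299*1/349148 - 1629070/((-359*299)) = -1006299/349148 - 1629070/(-107341) = -1006299/349148 - 1629070*(-1/107341) = -1006299/349148 + 1629070/107341 = 460769391401/37477895468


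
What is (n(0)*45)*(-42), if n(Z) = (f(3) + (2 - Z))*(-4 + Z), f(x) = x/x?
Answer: 22680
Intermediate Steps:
f(x) = 1
n(Z) = (-4 + Z)*(3 - Z) (n(Z) = (1 + (2 - Z))*(-4 + Z) = (3 - Z)*(-4 + Z) = (-4 + Z)*(3 - Z))
(n(0)*45)*(-42) = ((-12 - 1*0² + 7*0)*45)*(-42) = ((-12 - 1*0 + 0)*45)*(-42) = ((-12 + 0 + 0)*45)*(-42) = -12*45*(-42) = -540*(-42) = 22680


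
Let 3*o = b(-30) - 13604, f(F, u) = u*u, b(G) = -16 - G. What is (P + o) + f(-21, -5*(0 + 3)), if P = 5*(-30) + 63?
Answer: -4392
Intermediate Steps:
f(F, u) = u²
P = -87 (P = -150 + 63 = -87)
o = -4530 (o = ((-16 - 1*(-30)) - 13604)/3 = ((-16 + 30) - 13604)/3 = (14 - 13604)/3 = (⅓)*(-13590) = -4530)
(P + o) + f(-21, -5*(0 + 3)) = (-87 - 4530) + (-5*(0 + 3))² = -4617 + (-5*3)² = -4617 + (-15)² = -4617 + 225 = -4392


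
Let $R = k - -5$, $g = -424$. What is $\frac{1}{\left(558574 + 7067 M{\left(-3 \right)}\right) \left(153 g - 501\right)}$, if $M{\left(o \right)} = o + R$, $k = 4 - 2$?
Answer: $- \frac{1}{38363622066} \approx -2.6066 \cdot 10^{-11}$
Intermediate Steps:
$k = 2$ ($k = 4 - 2 = 2$)
$R = 7$ ($R = 2 - -5 = 2 + 5 = 7$)
$M{\left(o \right)} = 7 + o$ ($M{\left(o \right)} = o + 7 = 7 + o$)
$\frac{1}{\left(558574 + 7067 M{\left(-3 \right)}\right) \left(153 g - 501\right)} = \frac{1}{\left(558574 + 7067 \left(7 - 3\right)\right) \left(153 \left(-424\right) - 501\right)} = \frac{1}{\left(558574 + 7067 \cdot 4\right) \left(-64872 - 501\right)} = \frac{1}{\left(558574 + 28268\right) \left(-65373\right)} = \frac{1}{586842} \left(- \frac{1}{65373}\right) = - \frac{1}{38363622066}$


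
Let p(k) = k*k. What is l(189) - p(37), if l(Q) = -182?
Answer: -1551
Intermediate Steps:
p(k) = k²
l(189) - p(37) = -182 - 1*37² = -182 - 1*1369 = -182 - 1369 = -1551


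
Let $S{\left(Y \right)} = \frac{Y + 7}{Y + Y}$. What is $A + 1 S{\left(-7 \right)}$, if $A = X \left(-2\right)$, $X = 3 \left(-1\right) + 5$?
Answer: $-4$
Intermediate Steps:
$X = 2$ ($X = -3 + 5 = 2$)
$S{\left(Y \right)} = \frac{7 + Y}{2 Y}$
$A = -4$ ($A = 2 \left(-2\right) = -4$)
$A + 1 S{\left(-7 \right)} = -4 + 1 \frac{7 - 7}{2 \left(-7\right)} = -4 + 1 \cdot \frac{1}{2} \left(- \frac{1}{7}\right) 0 = -4 + 1 \cdot 0 = -4 + 0 = -4$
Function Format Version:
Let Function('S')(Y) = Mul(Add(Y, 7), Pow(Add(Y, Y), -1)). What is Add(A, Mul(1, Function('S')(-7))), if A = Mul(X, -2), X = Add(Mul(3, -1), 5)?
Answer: -4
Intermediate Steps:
X = 2 (X = Add(-3, 5) = 2)
Function('S')(Y) = Mul(Rational(1, 2), Pow(Y, -1), Add(7, Y)) (Function('S')(Y) = Mul(Add(7, Y), Pow(Mul(2, Y), -1)) = Mul(Add(7, Y), Mul(Rational(1, 2), Pow(Y, -1))) = Mul(Rational(1, 2), Pow(Y, -1), Add(7, Y)))
A = -4 (A = Mul(2, -2) = -4)
Add(A, Mul(1, Function('S')(-7))) = Add(-4, Mul(1, Mul(Rational(1, 2), Pow(-7, -1), Add(7, -7)))) = Add(-4, Mul(1, Mul(Rational(1, 2), Rational(-1, 7), 0))) = Add(-4, Mul(1, 0)) = Add(-4, 0) = -4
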